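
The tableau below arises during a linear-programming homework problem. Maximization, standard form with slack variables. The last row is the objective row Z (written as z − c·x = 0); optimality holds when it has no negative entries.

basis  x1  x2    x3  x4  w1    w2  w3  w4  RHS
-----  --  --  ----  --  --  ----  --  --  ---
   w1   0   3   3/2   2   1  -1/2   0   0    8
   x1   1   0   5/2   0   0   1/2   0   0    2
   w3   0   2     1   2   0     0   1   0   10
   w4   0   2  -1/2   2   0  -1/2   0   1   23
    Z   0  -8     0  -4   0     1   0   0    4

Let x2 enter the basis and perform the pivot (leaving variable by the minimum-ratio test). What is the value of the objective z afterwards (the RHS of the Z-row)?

Ratio test on column x2 — row 1: 8/3 = 8/3; row 2: entry 0 ≤ 0; row 3: 10/2 = 5; row 4: 23/2 = 23/2. Minimum is 8/3 at row 1 (w1 leaves); pivot element 3.
Pivot on row 1; the Z-row RHS becomes 4 − (-8)·(8/3) = 76/3.

76/3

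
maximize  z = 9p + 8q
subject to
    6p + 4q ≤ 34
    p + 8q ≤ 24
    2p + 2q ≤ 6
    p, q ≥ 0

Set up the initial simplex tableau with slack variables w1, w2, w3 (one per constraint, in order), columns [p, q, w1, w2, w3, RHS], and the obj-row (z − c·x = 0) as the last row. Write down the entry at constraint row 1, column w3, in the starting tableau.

0

Slack w3 belongs to constraint 3; its column is the unit vector e_3, so the entry in row 1 is 0.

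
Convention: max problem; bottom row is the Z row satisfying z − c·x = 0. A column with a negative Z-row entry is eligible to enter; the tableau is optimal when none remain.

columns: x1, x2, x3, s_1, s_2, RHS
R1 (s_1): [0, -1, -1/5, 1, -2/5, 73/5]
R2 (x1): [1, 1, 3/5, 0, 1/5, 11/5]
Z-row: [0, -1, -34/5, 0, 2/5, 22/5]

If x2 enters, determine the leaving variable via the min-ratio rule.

x1

Column x2 entries and ratios — s_1: -1 ≤ 0, skip; x1: (11/5)/1 = 11/5.
Smallest ratio is 11/5 in the row of x1, so x1 leaves.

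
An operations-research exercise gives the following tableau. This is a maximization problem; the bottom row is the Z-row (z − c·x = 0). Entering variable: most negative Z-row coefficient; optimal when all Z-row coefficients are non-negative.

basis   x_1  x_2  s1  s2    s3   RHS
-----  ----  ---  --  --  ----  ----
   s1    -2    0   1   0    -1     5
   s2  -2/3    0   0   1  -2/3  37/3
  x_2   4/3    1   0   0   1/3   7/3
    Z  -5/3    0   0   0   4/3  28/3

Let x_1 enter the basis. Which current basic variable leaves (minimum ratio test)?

Column x_1 entries and ratios — s1: -2 ≤ 0, skip; s2: -2/3 ≤ 0, skip; x_2: (7/3)/(4/3) = 7/4.
Smallest ratio is 7/4 in the row of x_2, so x_2 leaves.

x_2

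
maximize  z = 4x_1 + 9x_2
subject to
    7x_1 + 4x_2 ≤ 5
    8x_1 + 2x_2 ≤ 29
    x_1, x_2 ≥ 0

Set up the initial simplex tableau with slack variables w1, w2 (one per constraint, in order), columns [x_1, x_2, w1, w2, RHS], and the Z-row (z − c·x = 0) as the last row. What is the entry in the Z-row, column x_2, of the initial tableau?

The Z-row carries the negated objective coefficients: the x_2 entry is -9.

-9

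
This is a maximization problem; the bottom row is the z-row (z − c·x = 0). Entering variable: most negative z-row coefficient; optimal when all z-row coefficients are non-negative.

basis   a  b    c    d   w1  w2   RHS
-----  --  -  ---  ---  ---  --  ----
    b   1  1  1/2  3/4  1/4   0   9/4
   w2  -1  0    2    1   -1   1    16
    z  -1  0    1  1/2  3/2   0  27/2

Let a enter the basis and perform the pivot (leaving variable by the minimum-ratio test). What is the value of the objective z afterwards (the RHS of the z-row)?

63/4

Ratio test on column a — row 1: (9/4)/1 = 9/4; row 2: entry -1 ≤ 0. Minimum is 9/4 at row 1 (b leaves); pivot element 1.
Pivot on row 1; the z-row RHS becomes 27/2 − (-1)·(9/4) = 63/4.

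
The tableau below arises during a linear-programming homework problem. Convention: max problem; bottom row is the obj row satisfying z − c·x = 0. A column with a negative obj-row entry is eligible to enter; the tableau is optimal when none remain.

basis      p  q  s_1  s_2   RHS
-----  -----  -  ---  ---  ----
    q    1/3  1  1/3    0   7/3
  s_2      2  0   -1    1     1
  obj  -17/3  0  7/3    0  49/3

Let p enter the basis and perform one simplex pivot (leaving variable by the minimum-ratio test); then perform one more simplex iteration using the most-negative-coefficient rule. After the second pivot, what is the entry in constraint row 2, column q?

Ratio test on column p — row 1: (7/3)/(1/3) = 7; row 2: 1/2 = 1/2. Minimum is 1/2 at row 2 (s_2 leaves); pivot element 2.
Divide row 2 by 2; eliminate column p from the other rows.
Second iteration: most negative obj-row entry is -1/2 in column s_1, so s_1 enters.
Ratio test on column s_1 — row 1: (13/6)/(1/2) = 13/3; row 2: entry -1/2 ≤ 0. Minimum is 13/3 at row 1 (q leaves); pivot element 1/2.
Divide row 1 by 1/2; eliminate column s_1 from the other rows.
After both pivots, the entry at constraint row 2, column q is 1.

1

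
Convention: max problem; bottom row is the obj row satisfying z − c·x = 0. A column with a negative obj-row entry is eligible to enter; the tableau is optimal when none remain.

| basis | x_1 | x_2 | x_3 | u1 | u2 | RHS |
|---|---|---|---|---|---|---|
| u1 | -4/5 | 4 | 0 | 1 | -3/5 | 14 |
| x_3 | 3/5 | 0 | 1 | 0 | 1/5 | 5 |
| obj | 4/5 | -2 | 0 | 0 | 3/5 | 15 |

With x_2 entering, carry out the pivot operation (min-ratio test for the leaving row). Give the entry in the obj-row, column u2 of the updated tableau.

Ratio test on column x_2 — row 1: 14/4 = 7/2; row 2: entry 0 ≤ 0. Minimum is 7/2 at row 1 (u1 leaves); pivot element 4.
Divide row 1 by 4; eliminate column x_2 from the other rows.
obj-row update in column u2: 3/5 − (-2)·(-3/20) = 3/10.

3/10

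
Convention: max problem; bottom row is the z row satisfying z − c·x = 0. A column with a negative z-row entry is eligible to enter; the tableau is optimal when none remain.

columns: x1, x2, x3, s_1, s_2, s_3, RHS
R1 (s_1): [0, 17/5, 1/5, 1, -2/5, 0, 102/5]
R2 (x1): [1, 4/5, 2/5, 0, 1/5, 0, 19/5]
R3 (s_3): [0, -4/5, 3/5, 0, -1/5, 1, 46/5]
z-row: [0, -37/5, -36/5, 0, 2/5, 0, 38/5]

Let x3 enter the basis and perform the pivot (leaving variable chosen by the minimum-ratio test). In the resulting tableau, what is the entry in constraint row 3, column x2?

Ratio test on column x3 — row 1: (102/5)/(1/5) = 102; row 2: (19/5)/(2/5) = 19/2; row 3: (46/5)/(3/5) = 46/3. Minimum is 19/2 at row 2 (x1 leaves); pivot element 2/5.
Divide row 2 by 2/5; eliminate column x3 from the other rows.
Row 3 update in column x2: -4/5 − (3/5)·2 = -2.

-2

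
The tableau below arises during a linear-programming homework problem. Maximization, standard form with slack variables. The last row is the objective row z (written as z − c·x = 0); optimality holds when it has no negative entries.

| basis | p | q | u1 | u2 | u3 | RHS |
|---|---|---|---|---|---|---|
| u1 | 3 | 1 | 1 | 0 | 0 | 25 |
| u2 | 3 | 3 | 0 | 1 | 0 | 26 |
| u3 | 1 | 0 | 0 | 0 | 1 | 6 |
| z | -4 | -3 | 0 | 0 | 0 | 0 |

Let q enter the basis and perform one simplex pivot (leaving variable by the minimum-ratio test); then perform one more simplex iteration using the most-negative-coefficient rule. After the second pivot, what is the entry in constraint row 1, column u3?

Ratio test on column q — row 1: 25/1 = 25; row 2: 26/3 = 26/3; row 3: entry 0 ≤ 0. Minimum is 26/3 at row 2 (u2 leaves); pivot element 3.
Divide row 2 by 3; eliminate column q from the other rows.
Second iteration: most negative z-row entry is -1 in column p, so p enters.
Ratio test on column p — row 1: (49/3)/2 = 49/6; row 2: (26/3)/1 = 26/3; row 3: 6/1 = 6. Minimum is 6 at row 3 (u3 leaves); pivot element 1.
Divide row 3 by 1; eliminate column p from the other rows.
After both pivots, the entry at constraint row 1, column u3 is -2.

-2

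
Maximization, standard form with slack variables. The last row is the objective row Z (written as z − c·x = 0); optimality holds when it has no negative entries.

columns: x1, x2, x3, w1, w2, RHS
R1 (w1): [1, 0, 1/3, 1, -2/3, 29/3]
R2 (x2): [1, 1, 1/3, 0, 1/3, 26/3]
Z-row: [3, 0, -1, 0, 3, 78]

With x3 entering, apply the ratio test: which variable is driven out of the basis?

Column x3 entries and ratios — w1: (29/3)/(1/3) = 29; x2: (26/3)/(1/3) = 26.
Smallest ratio is 26 in the row of x2, so x2 leaves.

x2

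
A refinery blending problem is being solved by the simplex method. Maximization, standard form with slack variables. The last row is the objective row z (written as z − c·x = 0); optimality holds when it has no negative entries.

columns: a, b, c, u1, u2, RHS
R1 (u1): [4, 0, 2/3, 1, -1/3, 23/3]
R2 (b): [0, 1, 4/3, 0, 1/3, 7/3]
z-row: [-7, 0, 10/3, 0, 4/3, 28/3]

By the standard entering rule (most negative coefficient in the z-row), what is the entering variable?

Negative z-row entries: a: -7.
The most negative is -7 in column a, so a enters.

a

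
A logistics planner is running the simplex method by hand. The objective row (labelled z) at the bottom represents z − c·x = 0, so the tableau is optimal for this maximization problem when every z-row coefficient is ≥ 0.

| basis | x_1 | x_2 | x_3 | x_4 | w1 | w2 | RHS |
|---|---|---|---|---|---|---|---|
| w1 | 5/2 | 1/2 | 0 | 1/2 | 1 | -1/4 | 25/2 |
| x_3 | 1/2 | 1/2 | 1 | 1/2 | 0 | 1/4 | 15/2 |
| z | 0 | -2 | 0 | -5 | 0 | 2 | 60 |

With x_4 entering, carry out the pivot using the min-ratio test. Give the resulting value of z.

Ratio test on column x_4 — row 1: (25/2)/(1/2) = 25; row 2: (15/2)/(1/2) = 15. Minimum is 15 at row 2 (x_3 leaves); pivot element 1/2.
Pivot on row 2; the z-row RHS becomes 60 − (-5)·15 = 135.

135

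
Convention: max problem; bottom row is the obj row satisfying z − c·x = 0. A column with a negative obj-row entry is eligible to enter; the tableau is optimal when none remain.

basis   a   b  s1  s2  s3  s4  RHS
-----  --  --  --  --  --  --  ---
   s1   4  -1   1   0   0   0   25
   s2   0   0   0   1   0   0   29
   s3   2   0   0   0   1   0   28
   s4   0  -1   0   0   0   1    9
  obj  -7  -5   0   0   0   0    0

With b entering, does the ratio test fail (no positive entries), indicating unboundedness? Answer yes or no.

yes

Every constraint-row entry in column b is ≤ 0, so increasing b is unbounded.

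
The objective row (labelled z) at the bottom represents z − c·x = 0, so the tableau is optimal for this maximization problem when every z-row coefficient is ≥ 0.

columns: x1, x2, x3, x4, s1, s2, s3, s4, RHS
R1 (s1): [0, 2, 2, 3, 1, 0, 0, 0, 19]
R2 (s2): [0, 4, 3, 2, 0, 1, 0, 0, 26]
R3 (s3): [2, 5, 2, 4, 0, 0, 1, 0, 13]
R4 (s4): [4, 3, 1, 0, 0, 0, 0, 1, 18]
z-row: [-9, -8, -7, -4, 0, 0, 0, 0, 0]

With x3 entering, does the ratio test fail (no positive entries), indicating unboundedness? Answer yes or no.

Column x3 has positive entries in row(s) 1, 2, 3, 4, so the ratio test bounds it — not unbounded.

no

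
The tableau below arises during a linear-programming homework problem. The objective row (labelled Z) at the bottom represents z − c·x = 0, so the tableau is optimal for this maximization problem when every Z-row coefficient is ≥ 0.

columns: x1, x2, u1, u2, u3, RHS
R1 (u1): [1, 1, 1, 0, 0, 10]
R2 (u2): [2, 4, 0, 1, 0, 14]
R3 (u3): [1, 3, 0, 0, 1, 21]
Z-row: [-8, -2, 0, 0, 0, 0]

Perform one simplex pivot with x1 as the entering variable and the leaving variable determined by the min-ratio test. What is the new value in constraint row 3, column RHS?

Ratio test on column x1 — row 1: 10/1 = 10; row 2: 14/2 = 7; row 3: 21/1 = 21. Minimum is 7 at row 2 (u2 leaves); pivot element 2.
Divide row 2 by 2; eliminate column x1 from the other rows.
Row 3 update in column RHS: 21 − 1·7 = 14.

14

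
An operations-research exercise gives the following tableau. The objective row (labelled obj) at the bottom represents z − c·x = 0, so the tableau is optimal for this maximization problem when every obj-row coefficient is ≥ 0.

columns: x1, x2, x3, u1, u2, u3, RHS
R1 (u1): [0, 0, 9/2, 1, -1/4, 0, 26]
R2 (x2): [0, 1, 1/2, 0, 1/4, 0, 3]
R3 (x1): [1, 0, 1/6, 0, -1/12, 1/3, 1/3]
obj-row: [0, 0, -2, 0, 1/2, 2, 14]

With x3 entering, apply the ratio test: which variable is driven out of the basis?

x1

Column x3 entries and ratios — u1: 26/(9/2) = 52/9; x2: 3/(1/2) = 6; x1: (1/3)/(1/6) = 2.
Smallest ratio is 2 in the row of x1, so x1 leaves.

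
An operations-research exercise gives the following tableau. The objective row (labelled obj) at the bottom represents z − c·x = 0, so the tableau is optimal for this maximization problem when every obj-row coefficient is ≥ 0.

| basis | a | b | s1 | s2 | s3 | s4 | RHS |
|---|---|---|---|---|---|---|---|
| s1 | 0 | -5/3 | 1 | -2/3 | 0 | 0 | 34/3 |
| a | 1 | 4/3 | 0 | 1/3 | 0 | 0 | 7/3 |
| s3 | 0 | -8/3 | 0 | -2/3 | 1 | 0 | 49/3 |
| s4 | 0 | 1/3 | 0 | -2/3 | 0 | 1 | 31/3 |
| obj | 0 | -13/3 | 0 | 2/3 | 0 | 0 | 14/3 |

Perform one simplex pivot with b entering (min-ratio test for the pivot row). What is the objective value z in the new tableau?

49/4

Ratio test on column b — row 1: entry -5/3 ≤ 0; row 2: (7/3)/(4/3) = 7/4; row 3: entry -8/3 ≤ 0; row 4: (31/3)/(1/3) = 31. Minimum is 7/4 at row 2 (a leaves); pivot element 4/3.
Pivot on row 2; the obj-row RHS becomes 14/3 − (-13/3)·(7/4) = 49/4.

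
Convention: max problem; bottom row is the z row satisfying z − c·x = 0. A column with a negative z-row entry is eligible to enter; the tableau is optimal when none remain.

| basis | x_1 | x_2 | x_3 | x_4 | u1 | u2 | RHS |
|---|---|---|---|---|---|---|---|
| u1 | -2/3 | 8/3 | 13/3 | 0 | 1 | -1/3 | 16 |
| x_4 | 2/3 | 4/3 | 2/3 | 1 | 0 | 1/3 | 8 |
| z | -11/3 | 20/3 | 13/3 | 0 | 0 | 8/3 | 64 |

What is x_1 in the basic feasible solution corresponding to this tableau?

0

x_1 is not in the basis, so in the current basic feasible solution x_1 = 0.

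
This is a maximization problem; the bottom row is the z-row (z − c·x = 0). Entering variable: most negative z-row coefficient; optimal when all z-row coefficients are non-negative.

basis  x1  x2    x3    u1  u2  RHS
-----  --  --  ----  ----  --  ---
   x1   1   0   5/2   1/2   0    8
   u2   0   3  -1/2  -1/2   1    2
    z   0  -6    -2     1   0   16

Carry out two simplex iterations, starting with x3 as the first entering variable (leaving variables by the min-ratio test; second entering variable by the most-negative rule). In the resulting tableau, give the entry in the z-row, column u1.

Ratio test on column x3 — row 1: 8/(5/2) = 16/5; row 2: entry -1/2 ≤ 0. Minimum is 16/5 at row 1 (x1 leaves); pivot element 5/2.
Divide row 1 by 5/2; eliminate column x3 from the other rows.
Second iteration: most negative z-row entry is -6 in column x2, so x2 enters.
Ratio test on column x2 — row 1: entry 0 ≤ 0; row 2: (18/5)/3 = 6/5. Minimum is 6/5 at row 2 (u2 leaves); pivot element 3.
Divide row 2 by 3; eliminate column x2 from the other rows.
After both pivots, the entry at the z-row, column u1 is 3/5.

3/5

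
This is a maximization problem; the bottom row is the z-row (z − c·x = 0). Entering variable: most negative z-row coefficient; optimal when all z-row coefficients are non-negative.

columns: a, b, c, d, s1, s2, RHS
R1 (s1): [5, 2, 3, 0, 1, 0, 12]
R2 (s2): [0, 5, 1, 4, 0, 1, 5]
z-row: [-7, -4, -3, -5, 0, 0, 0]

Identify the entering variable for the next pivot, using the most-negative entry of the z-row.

Negative z-row entries: a: -7, b: -4, c: -3, d: -5.
The most negative is -7 in column a, so a enters.

a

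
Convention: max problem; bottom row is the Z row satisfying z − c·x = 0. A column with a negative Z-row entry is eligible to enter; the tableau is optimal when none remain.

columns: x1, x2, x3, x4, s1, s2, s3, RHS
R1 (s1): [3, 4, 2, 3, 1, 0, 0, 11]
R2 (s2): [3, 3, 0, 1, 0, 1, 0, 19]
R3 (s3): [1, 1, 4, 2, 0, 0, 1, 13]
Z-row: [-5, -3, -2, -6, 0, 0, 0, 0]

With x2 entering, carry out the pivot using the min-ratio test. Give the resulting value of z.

33/4

Ratio test on column x2 — row 1: 11/4 = 11/4; row 2: 19/3 = 19/3; row 3: 13/1 = 13. Minimum is 11/4 at row 1 (s1 leaves); pivot element 4.
Pivot on row 1; the Z-row RHS becomes 0 − (-3)·(11/4) = 33/4.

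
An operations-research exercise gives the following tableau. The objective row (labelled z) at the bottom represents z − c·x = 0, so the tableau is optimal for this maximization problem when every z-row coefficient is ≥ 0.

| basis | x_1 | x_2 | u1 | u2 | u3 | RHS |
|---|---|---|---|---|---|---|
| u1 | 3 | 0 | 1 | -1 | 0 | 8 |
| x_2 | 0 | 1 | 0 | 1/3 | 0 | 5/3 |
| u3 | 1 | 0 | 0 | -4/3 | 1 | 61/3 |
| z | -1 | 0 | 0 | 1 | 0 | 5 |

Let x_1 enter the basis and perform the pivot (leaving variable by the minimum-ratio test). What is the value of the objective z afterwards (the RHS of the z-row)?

Ratio test on column x_1 — row 1: 8/3 = 8/3; row 2: entry 0 ≤ 0; row 3: (61/3)/1 = 61/3. Minimum is 8/3 at row 1 (u1 leaves); pivot element 3.
Pivot on row 1; the z-row RHS becomes 5 − (-1)·(8/3) = 23/3.

23/3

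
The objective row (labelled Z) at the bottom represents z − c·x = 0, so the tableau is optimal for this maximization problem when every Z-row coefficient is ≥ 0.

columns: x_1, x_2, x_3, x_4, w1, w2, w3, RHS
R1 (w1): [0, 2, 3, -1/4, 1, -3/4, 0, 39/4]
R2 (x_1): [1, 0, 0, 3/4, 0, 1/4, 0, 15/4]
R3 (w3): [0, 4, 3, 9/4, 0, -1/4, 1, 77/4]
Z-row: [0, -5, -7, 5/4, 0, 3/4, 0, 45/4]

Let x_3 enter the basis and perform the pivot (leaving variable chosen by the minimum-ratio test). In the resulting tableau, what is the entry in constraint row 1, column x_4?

Ratio test on column x_3 — row 1: (39/4)/3 = 13/4; row 2: entry 0 ≤ 0; row 3: (77/4)/3 = 77/12. Minimum is 13/4 at row 1 (w1 leaves); pivot element 3.
Divide row 1 by 3; eliminate column x_3 from the other rows.
In the new row 1, the x_4 entry is the old entry divided by the pivot: (-1/4)/3 = -1/12.

-1/12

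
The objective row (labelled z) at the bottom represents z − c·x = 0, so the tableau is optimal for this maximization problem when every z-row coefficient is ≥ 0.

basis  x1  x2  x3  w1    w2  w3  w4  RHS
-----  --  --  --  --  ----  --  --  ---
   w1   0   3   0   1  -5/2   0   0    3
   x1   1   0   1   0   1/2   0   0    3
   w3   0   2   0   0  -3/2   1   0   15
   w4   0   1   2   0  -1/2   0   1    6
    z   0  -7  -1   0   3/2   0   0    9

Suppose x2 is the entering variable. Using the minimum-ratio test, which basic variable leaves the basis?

w1

Column x2 entries and ratios — w1: 3/3 = 1; x1: 0 ≤ 0, skip; w3: 15/2 = 15/2; w4: 6/1 = 6.
Smallest ratio is 1 in the row of w1, so w1 leaves.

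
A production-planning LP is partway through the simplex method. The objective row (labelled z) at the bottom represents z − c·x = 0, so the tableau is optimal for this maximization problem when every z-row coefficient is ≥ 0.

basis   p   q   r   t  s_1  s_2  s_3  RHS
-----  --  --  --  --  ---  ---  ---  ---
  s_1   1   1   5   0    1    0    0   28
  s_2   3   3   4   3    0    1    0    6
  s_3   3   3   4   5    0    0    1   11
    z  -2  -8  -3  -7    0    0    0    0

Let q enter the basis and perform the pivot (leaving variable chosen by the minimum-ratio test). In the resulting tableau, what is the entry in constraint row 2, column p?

1

Ratio test on column q — row 1: 28/1 = 28; row 2: 6/3 = 2; row 3: 11/3 = 11/3. Minimum is 2 at row 2 (s_2 leaves); pivot element 3.
Divide row 2 by 3; eliminate column q from the other rows.
In the new row 2, the p entry is the old entry divided by the pivot: 3/3 = 1.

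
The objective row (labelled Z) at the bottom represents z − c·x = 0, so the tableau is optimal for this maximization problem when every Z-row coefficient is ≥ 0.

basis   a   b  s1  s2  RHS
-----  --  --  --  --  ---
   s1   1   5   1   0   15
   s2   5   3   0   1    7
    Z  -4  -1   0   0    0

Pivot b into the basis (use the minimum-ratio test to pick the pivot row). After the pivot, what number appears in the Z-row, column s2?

Ratio test on column b — row 1: 15/5 = 3; row 2: 7/3 = 7/3. Minimum is 7/3 at row 2 (s2 leaves); pivot element 3.
Divide row 2 by 3; eliminate column b from the other rows.
Z-row update in column s2: 0 − (-1)·(1/3) = 1/3.

1/3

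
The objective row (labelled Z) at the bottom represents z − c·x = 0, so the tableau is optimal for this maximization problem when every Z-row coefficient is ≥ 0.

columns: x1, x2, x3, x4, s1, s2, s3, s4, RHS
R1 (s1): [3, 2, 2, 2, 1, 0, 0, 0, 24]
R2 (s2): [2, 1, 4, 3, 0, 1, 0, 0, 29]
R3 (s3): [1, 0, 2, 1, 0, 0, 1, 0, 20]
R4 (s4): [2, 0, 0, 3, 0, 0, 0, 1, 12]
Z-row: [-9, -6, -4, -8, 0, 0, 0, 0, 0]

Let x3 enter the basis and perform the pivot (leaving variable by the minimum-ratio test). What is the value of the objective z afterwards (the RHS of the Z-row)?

29

Ratio test on column x3 — row 1: 24/2 = 12; row 2: 29/4 = 29/4; row 3: 20/2 = 10; row 4: entry 0 ≤ 0. Minimum is 29/4 at row 2 (s2 leaves); pivot element 4.
Pivot on row 2; the Z-row RHS becomes 0 − (-4)·(29/4) = 29.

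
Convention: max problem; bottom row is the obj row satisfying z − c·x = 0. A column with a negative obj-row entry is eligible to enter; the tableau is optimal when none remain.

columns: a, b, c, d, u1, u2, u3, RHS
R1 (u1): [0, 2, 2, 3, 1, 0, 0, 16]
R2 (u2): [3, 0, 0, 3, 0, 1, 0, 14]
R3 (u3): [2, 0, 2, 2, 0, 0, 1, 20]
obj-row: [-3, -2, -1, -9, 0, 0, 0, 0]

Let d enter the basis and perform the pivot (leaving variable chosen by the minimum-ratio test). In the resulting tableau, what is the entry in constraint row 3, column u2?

-2/3

Ratio test on column d — row 1: 16/3 = 16/3; row 2: 14/3 = 14/3; row 3: 20/2 = 10. Minimum is 14/3 at row 2 (u2 leaves); pivot element 3.
Divide row 2 by 3; eliminate column d from the other rows.
Row 3 update in column u2: 0 − 2·(1/3) = -2/3.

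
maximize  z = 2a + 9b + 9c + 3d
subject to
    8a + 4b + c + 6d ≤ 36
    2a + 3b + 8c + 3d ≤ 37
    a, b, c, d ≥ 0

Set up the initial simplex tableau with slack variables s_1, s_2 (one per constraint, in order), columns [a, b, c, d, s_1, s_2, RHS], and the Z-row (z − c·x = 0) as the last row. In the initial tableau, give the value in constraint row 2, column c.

8

Constraint 2 has coefficient 8 on c.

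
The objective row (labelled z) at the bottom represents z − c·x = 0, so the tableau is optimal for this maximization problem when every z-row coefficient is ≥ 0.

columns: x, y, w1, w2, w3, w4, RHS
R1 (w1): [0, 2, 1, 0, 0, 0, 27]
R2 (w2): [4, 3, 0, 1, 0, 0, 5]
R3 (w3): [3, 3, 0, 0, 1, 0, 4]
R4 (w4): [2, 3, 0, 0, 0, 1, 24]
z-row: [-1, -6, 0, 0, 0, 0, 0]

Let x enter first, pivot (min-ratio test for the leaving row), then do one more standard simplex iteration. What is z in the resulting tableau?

Ratio test on column x — row 1: entry 0 ≤ 0; row 2: 5/4 = 5/4; row 3: 4/3 = 4/3; row 4: 24/2 = 12. Minimum is 5/4 at row 2 (w2 leaves); pivot element 4.
Pivot on row 2; the z-row RHS becomes 0 − (-1)·(5/4) = 5/4.
Next entering variable (most negative z-row entry -21/4): y.
Ratio test on column y — row 1: 27/2 = 27/2; row 2: (5/4)/(3/4) = 5/3; row 3: (1/4)/(3/4) = 1/3; row 4: (43/2)/(3/2) = 43/3. Minimum is 1/3 at row 3 (w3 leaves); pivot element 3/4.
After the second pivot the z-row RHS is 5/4 − (-21/4)·(1/3) = 3.

3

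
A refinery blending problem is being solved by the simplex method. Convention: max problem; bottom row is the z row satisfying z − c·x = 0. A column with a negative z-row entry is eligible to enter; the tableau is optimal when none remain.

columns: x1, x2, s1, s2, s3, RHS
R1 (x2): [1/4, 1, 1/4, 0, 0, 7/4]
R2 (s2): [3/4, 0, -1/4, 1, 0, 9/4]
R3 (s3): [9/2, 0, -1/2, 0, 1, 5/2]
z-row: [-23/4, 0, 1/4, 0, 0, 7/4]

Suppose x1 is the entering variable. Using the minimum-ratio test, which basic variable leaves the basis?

s3

Column x1 entries and ratios — x2: (7/4)/(1/4) = 7; s2: (9/4)/(3/4) = 3; s3: (5/2)/(9/2) = 5/9.
Smallest ratio is 5/9 in the row of s3, so s3 leaves.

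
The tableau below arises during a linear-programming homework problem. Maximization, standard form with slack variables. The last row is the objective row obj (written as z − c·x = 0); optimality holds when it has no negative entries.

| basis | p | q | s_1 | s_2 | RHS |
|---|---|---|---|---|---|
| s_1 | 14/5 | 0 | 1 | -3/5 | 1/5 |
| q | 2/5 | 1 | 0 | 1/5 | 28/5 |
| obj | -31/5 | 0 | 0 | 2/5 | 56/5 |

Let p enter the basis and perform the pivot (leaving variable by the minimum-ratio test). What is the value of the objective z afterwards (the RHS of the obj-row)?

Ratio test on column p — row 1: (1/5)/(14/5) = 1/14; row 2: (28/5)/(2/5) = 14. Minimum is 1/14 at row 1 (s_1 leaves); pivot element 14/5.
Pivot on row 1; the obj-row RHS becomes 56/5 − (-31/5)·(1/14) = 163/14.

163/14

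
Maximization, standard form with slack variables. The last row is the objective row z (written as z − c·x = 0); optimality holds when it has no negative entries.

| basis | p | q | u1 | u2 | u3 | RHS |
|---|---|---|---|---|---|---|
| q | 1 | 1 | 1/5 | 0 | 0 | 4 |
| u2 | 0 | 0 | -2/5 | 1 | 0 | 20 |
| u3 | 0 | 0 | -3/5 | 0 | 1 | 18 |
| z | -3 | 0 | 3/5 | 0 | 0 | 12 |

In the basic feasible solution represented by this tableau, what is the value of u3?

18

u3 is basic (row 3); its value is the RHS of that row, 18.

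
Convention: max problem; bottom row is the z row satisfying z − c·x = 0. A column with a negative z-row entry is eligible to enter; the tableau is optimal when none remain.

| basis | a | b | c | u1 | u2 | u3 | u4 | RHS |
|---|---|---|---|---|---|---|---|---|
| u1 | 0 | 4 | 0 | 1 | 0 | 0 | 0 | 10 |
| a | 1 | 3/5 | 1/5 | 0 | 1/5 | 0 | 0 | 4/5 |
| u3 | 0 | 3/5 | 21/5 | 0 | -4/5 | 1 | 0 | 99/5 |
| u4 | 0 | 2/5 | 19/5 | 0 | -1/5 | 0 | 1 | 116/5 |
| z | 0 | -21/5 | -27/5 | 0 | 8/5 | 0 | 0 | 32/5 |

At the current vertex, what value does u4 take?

u4 is basic (row 4); its value is the RHS of that row, 116/5.

116/5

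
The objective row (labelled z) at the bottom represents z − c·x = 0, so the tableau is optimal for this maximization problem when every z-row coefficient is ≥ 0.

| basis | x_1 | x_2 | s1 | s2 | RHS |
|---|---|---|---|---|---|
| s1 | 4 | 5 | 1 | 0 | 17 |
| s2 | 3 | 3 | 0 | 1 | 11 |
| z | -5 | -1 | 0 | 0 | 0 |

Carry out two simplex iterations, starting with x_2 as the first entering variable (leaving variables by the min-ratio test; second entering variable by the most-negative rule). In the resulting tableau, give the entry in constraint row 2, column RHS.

Ratio test on column x_2 — row 1: 17/5 = 17/5; row 2: 11/3 = 11/3. Minimum is 17/5 at row 1 (s1 leaves); pivot element 5.
Divide row 1 by 5; eliminate column x_2 from the other rows.
Second iteration: most negative z-row entry is -21/5 in column x_1, so x_1 enters.
Ratio test on column x_1 — row 1: (17/5)/(4/5) = 17/4; row 2: (4/5)/(3/5) = 4/3. Minimum is 4/3 at row 2 (s2 leaves); pivot element 3/5.
Divide row 2 by 3/5; eliminate column x_1 from the other rows.
After both pivots, the entry at constraint row 2, column RHS is 4/3.

4/3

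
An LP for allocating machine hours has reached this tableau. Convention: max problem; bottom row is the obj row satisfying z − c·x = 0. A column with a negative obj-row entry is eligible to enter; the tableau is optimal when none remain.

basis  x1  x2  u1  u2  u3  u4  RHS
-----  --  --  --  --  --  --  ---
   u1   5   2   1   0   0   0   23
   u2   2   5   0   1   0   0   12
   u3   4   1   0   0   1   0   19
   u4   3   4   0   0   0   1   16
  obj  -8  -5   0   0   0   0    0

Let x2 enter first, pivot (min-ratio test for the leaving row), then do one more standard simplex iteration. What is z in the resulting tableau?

Ratio test on column x2 — row 1: 23/2 = 23/2; row 2: 12/5 = 12/5; row 3: 19/1 = 19; row 4: 16/4 = 4. Minimum is 12/5 at row 2 (u2 leaves); pivot element 5.
Pivot on row 2; the obj-row RHS becomes 0 − (-5)·(12/5) = 12.
Next entering variable (most negative obj-row entry -6): x1.
Ratio test on column x1 — row 1: (91/5)/(21/5) = 13/3; row 2: (12/5)/(2/5) = 6; row 3: (83/5)/(18/5) = 83/18; row 4: (32/5)/(7/5) = 32/7. Minimum is 13/3 at row 1 (u1 leaves); pivot element 21/5.
After the second pivot the obj-row RHS is 12 − (-6)·(13/3) = 38.

38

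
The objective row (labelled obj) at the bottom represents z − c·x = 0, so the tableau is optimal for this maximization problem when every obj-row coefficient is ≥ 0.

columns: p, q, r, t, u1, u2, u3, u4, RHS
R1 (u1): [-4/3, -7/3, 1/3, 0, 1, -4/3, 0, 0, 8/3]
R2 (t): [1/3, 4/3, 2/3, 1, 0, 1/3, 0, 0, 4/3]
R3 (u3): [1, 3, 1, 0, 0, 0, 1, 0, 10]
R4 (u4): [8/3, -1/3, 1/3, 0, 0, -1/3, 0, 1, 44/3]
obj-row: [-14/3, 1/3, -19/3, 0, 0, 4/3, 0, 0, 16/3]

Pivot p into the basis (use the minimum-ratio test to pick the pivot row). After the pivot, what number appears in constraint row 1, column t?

Ratio test on column p — row 1: entry -4/3 ≤ 0; row 2: (4/3)/(1/3) = 4; row 3: 10/1 = 10; row 4: (44/3)/(8/3) = 11/2. Minimum is 4 at row 2 (t leaves); pivot element 1/3.
Divide row 2 by 1/3; eliminate column p from the other rows.
Row 1 update in column t: 0 − (-4/3)·3 = 4.

4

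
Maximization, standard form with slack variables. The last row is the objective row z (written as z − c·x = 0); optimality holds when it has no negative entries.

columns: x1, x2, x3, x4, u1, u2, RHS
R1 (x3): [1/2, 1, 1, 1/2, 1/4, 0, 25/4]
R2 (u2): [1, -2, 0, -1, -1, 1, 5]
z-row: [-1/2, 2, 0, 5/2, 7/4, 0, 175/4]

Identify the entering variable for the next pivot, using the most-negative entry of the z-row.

Negative z-row entries: x1: -1/2.
The most negative is -1/2 in column x1, so x1 enters.

x1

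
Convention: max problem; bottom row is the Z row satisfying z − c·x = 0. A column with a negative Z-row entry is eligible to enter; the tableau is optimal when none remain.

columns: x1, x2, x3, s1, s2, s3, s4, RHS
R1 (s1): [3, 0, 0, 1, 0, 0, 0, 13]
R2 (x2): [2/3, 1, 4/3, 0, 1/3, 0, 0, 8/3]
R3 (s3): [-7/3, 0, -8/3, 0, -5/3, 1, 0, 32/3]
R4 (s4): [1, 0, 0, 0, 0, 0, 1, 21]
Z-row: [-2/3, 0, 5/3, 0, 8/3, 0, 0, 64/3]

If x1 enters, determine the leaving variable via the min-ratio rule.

x2

Column x1 entries and ratios — s1: 13/3 = 13/3; x2: (8/3)/(2/3) = 4; s3: -7/3 ≤ 0, skip; s4: 21/1 = 21.
Smallest ratio is 4 in the row of x2, so x2 leaves.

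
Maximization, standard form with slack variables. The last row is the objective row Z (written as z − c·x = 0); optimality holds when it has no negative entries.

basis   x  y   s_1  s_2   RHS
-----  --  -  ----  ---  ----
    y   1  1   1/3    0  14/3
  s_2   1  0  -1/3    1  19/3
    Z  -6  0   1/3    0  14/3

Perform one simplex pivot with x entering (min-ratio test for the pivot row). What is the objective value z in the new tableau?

98/3

Ratio test on column x — row 1: (14/3)/1 = 14/3; row 2: (19/3)/1 = 19/3. Minimum is 14/3 at row 1 (y leaves); pivot element 1.
Pivot on row 1; the Z-row RHS becomes 14/3 − (-6)·(14/3) = 98/3.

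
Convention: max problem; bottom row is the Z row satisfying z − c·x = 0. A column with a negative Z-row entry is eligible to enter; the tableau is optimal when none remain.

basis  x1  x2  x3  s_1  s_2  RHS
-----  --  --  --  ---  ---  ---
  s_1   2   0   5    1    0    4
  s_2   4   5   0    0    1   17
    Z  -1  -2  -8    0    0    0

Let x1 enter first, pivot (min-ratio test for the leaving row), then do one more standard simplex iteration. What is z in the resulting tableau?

32/5

Ratio test on column x1 — row 1: 4/2 = 2; row 2: 17/4 = 17/4. Minimum is 2 at row 1 (s_1 leaves); pivot element 2.
Pivot on row 1; the Z-row RHS becomes 0 − (-1)·2 = 2.
Next entering variable (most negative Z-row entry -11/2): x3.
Ratio test on column x3 — row 1: 2/(5/2) = 4/5; row 2: entry -10 ≤ 0. Minimum is 4/5 at row 1 (x1 leaves); pivot element 5/2.
After the second pivot the Z-row RHS is 2 − (-11/2)·(4/5) = 32/5.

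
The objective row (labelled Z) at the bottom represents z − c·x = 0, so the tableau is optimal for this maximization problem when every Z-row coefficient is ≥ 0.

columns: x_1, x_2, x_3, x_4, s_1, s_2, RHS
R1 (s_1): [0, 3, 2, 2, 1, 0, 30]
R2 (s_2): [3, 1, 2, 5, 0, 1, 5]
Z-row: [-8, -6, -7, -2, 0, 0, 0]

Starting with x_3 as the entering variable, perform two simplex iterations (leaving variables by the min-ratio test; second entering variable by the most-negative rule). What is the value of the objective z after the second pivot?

Ratio test on column x_3 — row 1: 30/2 = 15; row 2: 5/2 = 5/2. Minimum is 5/2 at row 2 (s_2 leaves); pivot element 2.
Pivot on row 2; the Z-row RHS becomes 0 − (-7)·(5/2) = 35/2.
Next entering variable (most negative Z-row entry -5/2): x_2.
Ratio test on column x_2 — row 1: 25/2 = 25/2; row 2: (5/2)/(1/2) = 5. Minimum is 5 at row 2 (x_3 leaves); pivot element 1/2.
After the second pivot the Z-row RHS is 35/2 − (-5/2)·5 = 30.

30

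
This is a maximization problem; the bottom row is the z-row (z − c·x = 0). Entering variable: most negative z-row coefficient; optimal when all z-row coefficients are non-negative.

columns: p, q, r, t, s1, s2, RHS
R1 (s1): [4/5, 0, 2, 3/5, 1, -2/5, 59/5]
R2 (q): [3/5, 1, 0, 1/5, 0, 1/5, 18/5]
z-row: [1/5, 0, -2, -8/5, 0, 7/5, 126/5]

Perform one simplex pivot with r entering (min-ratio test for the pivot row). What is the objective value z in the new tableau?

37

Ratio test on column r — row 1: (59/5)/2 = 59/10; row 2: entry 0 ≤ 0. Minimum is 59/10 at row 1 (s1 leaves); pivot element 2.
Pivot on row 1; the z-row RHS becomes 126/5 − (-2)·(59/10) = 37.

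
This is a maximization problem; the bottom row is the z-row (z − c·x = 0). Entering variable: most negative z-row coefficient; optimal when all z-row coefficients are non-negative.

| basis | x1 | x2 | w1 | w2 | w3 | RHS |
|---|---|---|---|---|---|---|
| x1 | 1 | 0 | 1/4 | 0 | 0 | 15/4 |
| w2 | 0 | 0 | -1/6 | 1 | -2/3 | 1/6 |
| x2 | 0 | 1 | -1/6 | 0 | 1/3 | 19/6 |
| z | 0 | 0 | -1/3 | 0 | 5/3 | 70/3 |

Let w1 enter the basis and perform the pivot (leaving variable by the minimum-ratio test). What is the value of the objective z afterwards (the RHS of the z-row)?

85/3

Ratio test on column w1 — row 1: (15/4)/(1/4) = 15; row 2: entry -1/6 ≤ 0; row 3: entry -1/6 ≤ 0. Minimum is 15 at row 1 (x1 leaves); pivot element 1/4.
Pivot on row 1; the z-row RHS becomes 70/3 − (-1/3)·15 = 85/3.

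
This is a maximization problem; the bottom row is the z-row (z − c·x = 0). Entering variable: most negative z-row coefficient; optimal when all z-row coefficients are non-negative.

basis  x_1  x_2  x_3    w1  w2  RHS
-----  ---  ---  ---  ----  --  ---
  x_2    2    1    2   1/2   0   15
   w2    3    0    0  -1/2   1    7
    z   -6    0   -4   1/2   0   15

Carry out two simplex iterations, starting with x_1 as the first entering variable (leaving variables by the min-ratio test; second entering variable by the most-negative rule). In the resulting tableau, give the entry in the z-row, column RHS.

Ratio test on column x_1 — row 1: 15/2 = 15/2; row 2: 7/3 = 7/3. Minimum is 7/3 at row 2 (w2 leaves); pivot element 3.
Divide row 2 by 3; eliminate column x_1 from the other rows.
Second iteration: most negative z-row entry is -4 in column x_3, so x_3 enters.
Ratio test on column x_3 — row 1: (31/3)/2 = 31/6; row 2: entry 0 ≤ 0. Minimum is 31/6 at row 1 (x_2 leaves); pivot element 2.
Divide row 1 by 2; eliminate column x_3 from the other rows.
After both pivots, the entry at the z-row, column RHS is 149/3.

149/3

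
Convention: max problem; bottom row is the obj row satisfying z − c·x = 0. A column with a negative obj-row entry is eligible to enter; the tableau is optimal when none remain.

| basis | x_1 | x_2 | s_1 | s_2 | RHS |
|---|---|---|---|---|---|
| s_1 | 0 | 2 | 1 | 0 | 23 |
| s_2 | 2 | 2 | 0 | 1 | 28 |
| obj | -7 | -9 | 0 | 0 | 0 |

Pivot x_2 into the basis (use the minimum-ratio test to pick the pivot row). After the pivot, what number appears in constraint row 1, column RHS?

Ratio test on column x_2 — row 1: 23/2 = 23/2; row 2: 28/2 = 14. Minimum is 23/2 at row 1 (s_1 leaves); pivot element 2.
Divide row 1 by 2; eliminate column x_2 from the other rows.
In the new row 1, the RHS entry is the old entry divided by the pivot: 23/2 = 23/2.

23/2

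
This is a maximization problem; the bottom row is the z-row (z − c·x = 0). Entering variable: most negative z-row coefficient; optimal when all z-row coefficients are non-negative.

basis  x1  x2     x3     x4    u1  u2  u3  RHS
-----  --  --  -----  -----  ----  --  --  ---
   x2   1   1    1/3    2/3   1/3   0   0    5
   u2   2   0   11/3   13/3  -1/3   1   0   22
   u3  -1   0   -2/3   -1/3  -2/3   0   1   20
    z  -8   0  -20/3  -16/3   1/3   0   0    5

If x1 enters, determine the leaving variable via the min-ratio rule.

Column x1 entries and ratios — x2: 5/1 = 5; u2: 22/2 = 11; u3: -1 ≤ 0, skip.
Smallest ratio is 5 in the row of x2, so x2 leaves.

x2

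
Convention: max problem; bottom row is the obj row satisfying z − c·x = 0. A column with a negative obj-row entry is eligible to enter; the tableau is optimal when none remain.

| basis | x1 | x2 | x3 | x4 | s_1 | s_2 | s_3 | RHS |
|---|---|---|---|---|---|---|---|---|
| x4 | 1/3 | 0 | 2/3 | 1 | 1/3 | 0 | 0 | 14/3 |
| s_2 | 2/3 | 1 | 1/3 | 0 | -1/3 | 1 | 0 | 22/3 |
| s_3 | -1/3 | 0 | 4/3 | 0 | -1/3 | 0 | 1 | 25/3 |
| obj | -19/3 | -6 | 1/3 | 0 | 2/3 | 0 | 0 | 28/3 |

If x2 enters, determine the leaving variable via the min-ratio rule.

s_2

Column x2 entries and ratios — x4: 0 ≤ 0, skip; s_2: (22/3)/1 = 22/3; s_3: 0 ≤ 0, skip.
Smallest ratio is 22/3 in the row of s_2, so s_2 leaves.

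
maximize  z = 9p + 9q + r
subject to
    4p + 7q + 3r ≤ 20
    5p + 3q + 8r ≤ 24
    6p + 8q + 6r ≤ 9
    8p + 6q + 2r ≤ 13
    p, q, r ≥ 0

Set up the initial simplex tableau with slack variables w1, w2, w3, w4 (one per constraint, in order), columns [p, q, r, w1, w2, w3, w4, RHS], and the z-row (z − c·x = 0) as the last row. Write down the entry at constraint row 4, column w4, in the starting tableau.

Slack w4 belongs to constraint 4; its column is the unit vector e_4, so the entry in row 4 is 1.

1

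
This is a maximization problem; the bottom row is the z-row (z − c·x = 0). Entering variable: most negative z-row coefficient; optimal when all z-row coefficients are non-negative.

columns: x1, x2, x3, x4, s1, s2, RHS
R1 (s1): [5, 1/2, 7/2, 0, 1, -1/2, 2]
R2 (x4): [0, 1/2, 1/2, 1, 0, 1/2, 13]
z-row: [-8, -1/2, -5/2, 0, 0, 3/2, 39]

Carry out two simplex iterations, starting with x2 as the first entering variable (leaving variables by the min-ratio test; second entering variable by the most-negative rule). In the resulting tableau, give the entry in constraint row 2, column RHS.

Ratio test on column x2 — row 1: 2/(1/2) = 4; row 2: 13/(1/2) = 26. Minimum is 4 at row 1 (s1 leaves); pivot element 1/2.
Divide row 1 by 1/2; eliminate column x2 from the other rows.
Second iteration: most negative z-row entry is -3 in column x1, so x1 enters.
Ratio test on column x1 — row 1: 4/10 = 2/5; row 2: entry -5 ≤ 0. Minimum is 2/5 at row 1 (x2 leaves); pivot element 10.
Divide row 1 by 10; eliminate column x1 from the other rows.
After both pivots, the entry at constraint row 2, column RHS is 13.

13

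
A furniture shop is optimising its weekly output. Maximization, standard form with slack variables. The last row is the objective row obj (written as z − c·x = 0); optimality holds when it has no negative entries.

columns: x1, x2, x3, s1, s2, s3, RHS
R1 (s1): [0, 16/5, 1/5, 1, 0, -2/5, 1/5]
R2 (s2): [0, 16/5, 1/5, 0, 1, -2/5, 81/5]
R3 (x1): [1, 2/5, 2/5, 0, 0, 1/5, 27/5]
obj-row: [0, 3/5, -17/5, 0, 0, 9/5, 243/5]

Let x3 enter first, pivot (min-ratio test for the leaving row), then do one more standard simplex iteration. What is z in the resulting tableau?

77

Ratio test on column x3 — row 1: (1/5)/(1/5) = 1; row 2: (81/5)/(1/5) = 81; row 3: (27/5)/(2/5) = 27/2. Minimum is 1 at row 1 (s1 leaves); pivot element 1/5.
Pivot on row 1; the obj-row RHS becomes 243/5 − (-17/5)·1 = 52.
Next entering variable (most negative obj-row entry -5): s3.
Ratio test on column s3 — row 1: entry -2 ≤ 0; row 2: entry 0 ≤ 0; row 3: 5/1 = 5. Minimum is 5 at row 3 (x1 leaves); pivot element 1.
After the second pivot the obj-row RHS is 52 − (-5)·5 = 77.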